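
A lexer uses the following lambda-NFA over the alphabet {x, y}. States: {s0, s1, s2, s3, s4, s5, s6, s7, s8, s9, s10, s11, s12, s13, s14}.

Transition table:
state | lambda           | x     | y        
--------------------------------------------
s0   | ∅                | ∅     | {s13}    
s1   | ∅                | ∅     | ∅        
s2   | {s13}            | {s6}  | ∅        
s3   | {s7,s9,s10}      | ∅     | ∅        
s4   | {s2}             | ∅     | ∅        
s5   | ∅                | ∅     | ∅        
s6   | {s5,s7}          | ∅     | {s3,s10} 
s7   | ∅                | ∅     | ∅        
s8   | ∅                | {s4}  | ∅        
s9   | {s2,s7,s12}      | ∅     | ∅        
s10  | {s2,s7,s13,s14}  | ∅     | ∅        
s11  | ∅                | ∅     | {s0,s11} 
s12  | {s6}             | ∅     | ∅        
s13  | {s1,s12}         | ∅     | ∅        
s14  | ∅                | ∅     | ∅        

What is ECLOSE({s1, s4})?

{s1, s2, s4, s5, s6, s7, s12, s13}

Start with {s1, s4}.
From s4 via lambda: add s2.
From s2 via lambda: add s13.
From s13 via lambda: add s12.
From s12 via lambda: add s6.
From s6 via lambda: add s5, s7.
No new states can be added; the closed set is {s1, s2, s4, s5, s6, s7, s12, s13}.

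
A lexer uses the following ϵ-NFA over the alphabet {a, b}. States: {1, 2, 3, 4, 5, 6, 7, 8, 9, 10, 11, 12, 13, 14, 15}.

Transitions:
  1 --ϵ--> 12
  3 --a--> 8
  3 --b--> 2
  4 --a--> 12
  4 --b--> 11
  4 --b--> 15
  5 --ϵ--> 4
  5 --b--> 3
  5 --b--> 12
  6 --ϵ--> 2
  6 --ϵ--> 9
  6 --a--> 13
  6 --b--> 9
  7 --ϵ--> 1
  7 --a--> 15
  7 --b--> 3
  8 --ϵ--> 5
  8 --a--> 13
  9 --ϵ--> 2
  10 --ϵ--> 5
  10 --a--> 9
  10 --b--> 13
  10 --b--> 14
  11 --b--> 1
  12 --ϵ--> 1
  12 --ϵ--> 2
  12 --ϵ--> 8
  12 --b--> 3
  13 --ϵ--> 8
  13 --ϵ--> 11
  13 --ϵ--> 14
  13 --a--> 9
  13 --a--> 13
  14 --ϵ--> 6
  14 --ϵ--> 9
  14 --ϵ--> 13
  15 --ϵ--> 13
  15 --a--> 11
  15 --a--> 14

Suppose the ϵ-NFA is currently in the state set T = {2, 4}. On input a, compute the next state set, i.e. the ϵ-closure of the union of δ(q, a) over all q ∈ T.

{1, 2, 4, 5, 8, 12}

4 on a → {12}.
No a-transition from 2.
Union after reading a: {12}.
Now take the ϵ-closure:
From 12 via ϵ: add 1, 2, 8.
From 8 via ϵ: add 5.
From 5 via ϵ: add 4.
No new states can be added; the closed set is {1, 2, 4, 5, 8, 12}.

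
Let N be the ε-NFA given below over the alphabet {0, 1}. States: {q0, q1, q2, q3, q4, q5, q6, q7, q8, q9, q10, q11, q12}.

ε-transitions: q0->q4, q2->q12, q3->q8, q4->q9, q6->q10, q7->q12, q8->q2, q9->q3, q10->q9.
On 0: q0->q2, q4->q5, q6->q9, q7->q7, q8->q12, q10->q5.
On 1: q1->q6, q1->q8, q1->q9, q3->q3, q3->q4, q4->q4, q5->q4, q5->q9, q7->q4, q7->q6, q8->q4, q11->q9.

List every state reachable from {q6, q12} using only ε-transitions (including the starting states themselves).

{q2, q3, q6, q8, q9, q10, q12}

Start with {q6, q12}.
From q6 via ε: add q10.
From q10 via ε: add q9.
From q9 via ε: add q3.
From q3 via ε: add q8.
From q8 via ε: add q2.
No new states can be added; the closed set is {q2, q3, q6, q8, q9, q10, q12}.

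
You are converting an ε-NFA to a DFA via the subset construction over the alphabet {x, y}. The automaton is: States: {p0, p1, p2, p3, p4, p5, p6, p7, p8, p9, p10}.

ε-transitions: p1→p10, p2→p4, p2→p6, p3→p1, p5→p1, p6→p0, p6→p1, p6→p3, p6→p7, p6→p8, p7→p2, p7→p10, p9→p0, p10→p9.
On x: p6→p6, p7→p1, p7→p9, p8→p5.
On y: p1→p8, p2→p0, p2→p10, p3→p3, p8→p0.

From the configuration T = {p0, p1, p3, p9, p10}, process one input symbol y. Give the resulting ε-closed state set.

{p0, p1, p3, p8, p9, p10}

p1 on y → {p8}.
p3 on y → {p3}.
No y-transition from p0, p9, p10.
Union after reading y: {p3, p8}.
Now take the ε-closure:
From p3 via ε: add p1.
From p1 via ε: add p10.
From p10 via ε: add p9.
From p9 via ε: add p0.
No new states can be added; the closed set is {p0, p1, p3, p8, p9, p10}.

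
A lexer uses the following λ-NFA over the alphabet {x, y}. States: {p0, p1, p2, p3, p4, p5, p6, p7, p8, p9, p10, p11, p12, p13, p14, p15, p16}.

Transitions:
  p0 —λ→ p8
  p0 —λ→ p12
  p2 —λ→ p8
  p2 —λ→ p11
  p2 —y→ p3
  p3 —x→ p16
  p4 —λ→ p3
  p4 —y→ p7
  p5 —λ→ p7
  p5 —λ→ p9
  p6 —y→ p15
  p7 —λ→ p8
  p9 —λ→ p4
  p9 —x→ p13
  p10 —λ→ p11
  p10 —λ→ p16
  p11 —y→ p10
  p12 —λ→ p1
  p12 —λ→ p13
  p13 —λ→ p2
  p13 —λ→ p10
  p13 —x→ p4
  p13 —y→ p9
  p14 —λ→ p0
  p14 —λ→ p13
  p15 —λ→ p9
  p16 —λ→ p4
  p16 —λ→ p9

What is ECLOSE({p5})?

Start with {p5}.
From p5 via λ: add p7, p9.
From p7 via λ: add p8.
From p9 via λ: add p4.
From p4 via λ: add p3.
No new states can be added; the closed set is {p3, p4, p5, p7, p8, p9}.

{p3, p4, p5, p7, p8, p9}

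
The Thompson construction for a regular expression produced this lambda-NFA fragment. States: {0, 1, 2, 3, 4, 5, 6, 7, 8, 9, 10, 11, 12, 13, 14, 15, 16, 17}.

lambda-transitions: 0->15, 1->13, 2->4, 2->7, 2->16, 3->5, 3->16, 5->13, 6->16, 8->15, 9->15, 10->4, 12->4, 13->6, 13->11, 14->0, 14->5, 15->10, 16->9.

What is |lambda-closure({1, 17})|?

10

Start with {1, 17}.
From 1 via lambda: add 13.
From 13 via lambda: add 6, 11.
From 6 via lambda: add 16.
From 16 via lambda: add 9.
From 9 via lambda: add 15.
From 15 via lambda: add 10.
From 10 via lambda: add 4.
lambda-closure = {1, 4, 6, 9, 10, 11, 13, 15, 16, 17}, which has 10 states.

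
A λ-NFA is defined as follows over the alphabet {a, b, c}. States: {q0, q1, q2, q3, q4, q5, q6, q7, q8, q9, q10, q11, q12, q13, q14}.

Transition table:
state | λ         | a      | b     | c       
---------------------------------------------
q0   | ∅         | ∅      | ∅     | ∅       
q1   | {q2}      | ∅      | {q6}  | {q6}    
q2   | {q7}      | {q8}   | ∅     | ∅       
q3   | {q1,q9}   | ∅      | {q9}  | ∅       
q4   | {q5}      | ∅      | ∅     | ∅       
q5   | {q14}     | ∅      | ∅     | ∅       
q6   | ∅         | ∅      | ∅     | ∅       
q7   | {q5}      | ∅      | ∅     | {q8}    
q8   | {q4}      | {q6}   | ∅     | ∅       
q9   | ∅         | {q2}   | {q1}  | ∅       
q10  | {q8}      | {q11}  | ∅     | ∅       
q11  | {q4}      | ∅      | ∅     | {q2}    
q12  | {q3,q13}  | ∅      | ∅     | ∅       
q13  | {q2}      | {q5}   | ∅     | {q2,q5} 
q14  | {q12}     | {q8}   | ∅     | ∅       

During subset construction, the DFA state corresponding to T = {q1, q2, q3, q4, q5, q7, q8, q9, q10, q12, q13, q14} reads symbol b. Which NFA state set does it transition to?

{q1, q2, q3, q5, q6, q7, q9, q12, q13, q14}

q1 on b → {q6}.
q3 on b → {q9}.
q9 on b → {q1}.
No b-transition from q2, q4, q5, q7, q8, q10, q12, q13, q14.
Union after reading b: {q1, q6, q9}.
Now take the λ-closure:
From q1 via λ: add q2.
From q2 via λ: add q7.
From q7 via λ: add q5.
From q5 via λ: add q14.
From q14 via λ: add q12.
From q12 via λ: add q3, q13.
No new states can be added; the closed set is {q1, q2, q3, q5, q6, q7, q9, q12, q13, q14}.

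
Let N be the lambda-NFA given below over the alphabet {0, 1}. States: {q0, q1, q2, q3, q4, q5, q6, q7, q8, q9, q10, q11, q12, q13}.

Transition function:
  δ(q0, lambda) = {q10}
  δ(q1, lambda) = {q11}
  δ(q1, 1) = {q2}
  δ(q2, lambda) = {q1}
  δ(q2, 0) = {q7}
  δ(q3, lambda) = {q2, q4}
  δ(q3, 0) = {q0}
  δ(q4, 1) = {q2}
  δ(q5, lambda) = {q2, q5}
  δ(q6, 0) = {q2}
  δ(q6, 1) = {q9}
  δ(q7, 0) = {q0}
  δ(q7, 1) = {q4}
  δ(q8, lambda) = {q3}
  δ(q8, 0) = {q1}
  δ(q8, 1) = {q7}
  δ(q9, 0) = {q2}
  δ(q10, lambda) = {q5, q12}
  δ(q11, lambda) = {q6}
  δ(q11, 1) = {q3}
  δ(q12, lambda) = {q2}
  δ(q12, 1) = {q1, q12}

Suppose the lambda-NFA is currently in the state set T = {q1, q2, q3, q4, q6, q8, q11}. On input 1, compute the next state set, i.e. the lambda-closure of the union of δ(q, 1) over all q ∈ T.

{q1, q2, q3, q4, q6, q7, q9, q11}

q1 on 1 → {q2}.
q4 on 1 → {q2}.
q6 on 1 → {q9}.
q8 on 1 → {q7}.
q11 on 1 → {q3}.
No 1-transition from q2, q3.
Union after reading 1: {q2, q3, q7, q9}.
Now take the lambda-closure:
From q2 via lambda: add q1.
From q3 via lambda: add q4.
From q1 via lambda: add q11.
From q11 via lambda: add q6.
No new states can be added; the closed set is {q1, q2, q3, q4, q6, q7, q9, q11}.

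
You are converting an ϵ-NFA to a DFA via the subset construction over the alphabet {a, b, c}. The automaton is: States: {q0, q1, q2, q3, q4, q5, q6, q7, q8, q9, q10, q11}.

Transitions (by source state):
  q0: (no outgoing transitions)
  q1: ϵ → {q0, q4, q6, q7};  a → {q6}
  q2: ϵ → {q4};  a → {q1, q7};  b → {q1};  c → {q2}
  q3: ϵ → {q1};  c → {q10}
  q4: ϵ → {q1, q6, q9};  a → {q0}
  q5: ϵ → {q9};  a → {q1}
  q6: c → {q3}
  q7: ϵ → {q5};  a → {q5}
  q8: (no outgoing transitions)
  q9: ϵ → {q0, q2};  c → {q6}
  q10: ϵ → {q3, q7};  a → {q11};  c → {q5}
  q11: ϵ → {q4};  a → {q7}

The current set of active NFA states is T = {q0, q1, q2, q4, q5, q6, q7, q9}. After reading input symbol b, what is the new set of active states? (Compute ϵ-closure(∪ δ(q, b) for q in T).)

q2 on b → {q1}.
No b-transition from q0, q1, q4, q5, q6, q7, q9.
Union after reading b: {q1}.
Now take the ϵ-closure:
From q1 via ϵ: add q0, q4, q6, q7.
From q4 via ϵ: add q9.
From q7 via ϵ: add q5.
From q9 via ϵ: add q2.
No new states can be added; the closed set is {q0, q1, q2, q4, q5, q6, q7, q9}.

{q0, q1, q2, q4, q5, q6, q7, q9}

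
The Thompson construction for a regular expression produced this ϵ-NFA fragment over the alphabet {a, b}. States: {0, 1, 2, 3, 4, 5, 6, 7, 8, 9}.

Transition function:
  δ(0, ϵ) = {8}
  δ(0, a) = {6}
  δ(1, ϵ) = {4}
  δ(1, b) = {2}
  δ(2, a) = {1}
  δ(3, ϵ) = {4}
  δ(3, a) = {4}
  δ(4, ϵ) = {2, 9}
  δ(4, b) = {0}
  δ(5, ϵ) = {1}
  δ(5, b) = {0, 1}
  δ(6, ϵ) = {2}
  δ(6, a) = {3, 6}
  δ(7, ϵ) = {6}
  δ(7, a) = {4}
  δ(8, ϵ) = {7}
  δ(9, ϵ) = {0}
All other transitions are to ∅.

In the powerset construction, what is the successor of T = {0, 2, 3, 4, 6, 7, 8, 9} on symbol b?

4 on b → {0}.
No b-transition from 0, 2, 3, 6, 7, 8, 9.
Union after reading b: {0}.
Now take the ϵ-closure:
From 0 via ϵ: add 8.
From 8 via ϵ: add 7.
From 7 via ϵ: add 6.
From 6 via ϵ: add 2.
No new states can be added; the closed set is {0, 2, 6, 7, 8}.

{0, 2, 6, 7, 8}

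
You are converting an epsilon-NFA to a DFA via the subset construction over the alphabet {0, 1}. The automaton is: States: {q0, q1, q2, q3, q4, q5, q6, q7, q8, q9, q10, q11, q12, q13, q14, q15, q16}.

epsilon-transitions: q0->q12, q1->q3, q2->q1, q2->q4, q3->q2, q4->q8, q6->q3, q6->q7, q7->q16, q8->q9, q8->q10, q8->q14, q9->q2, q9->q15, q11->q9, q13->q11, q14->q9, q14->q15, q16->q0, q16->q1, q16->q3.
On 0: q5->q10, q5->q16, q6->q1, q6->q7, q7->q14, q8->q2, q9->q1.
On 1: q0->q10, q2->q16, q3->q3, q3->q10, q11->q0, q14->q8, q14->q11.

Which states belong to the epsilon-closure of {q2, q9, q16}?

{q0, q1, q2, q3, q4, q8, q9, q10, q12, q14, q15, q16}

Start with {q2, q9, q16}.
From q2 via epsilon: add q1, q4.
From q9 via epsilon: add q15.
From q16 via epsilon: add q0, q3.
From q0 via epsilon: add q12.
From q4 via epsilon: add q8.
From q8 via epsilon: add q10, q14.
No new states can be added; the closed set is {q0, q1, q2, q3, q4, q8, q9, q10, q12, q14, q15, q16}.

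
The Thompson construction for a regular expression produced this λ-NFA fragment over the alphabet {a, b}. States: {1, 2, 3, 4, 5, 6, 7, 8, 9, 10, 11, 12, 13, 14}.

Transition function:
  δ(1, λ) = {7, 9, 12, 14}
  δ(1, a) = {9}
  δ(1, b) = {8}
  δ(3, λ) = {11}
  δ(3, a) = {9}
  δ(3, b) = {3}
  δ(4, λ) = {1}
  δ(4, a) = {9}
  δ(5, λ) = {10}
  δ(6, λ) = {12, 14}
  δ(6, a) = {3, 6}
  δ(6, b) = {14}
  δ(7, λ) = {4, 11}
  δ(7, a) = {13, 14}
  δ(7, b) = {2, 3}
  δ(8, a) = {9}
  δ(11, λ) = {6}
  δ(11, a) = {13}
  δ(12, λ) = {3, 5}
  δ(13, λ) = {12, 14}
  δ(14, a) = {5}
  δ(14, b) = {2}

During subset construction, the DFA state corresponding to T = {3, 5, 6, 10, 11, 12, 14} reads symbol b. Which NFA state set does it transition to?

{2, 3, 5, 6, 10, 11, 12, 14}

3 on b → {3}.
6 on b → {14}.
14 on b → {2}.
No b-transition from 5, 10, 11, 12.
Union after reading b: {2, 3, 14}.
Now take the λ-closure:
From 3 via λ: add 11.
From 11 via λ: add 6.
From 6 via λ: add 12.
From 12 via λ: add 5.
From 5 via λ: add 10.
No new states can be added; the closed set is {2, 3, 5, 6, 10, 11, 12, 14}.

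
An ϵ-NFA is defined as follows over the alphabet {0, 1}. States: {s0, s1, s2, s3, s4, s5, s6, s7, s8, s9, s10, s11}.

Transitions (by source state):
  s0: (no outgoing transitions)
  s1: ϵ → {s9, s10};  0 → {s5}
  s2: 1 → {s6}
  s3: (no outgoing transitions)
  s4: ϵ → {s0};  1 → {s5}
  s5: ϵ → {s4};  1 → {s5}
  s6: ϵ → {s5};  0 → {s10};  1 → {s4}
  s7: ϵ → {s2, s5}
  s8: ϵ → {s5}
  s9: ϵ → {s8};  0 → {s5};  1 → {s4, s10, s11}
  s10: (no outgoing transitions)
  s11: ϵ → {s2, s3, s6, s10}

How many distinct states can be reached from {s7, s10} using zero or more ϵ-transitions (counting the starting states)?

Start with {s7, s10}.
From s7 via ϵ: add s2, s5.
From s5 via ϵ: add s4.
From s4 via ϵ: add s0.
ϵ-closure = {s0, s2, s4, s5, s7, s10}, which has 6 states.

6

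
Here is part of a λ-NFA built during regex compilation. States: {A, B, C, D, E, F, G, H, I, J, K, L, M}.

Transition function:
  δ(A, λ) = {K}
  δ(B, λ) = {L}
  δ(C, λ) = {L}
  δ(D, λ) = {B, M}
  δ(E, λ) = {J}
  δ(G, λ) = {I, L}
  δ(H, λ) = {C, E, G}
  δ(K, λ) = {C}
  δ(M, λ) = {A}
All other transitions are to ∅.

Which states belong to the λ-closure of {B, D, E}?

{A, B, C, D, E, J, K, L, M}

Start with {B, D, E}.
From B via λ: add L.
From D via λ: add M.
From E via λ: add J.
From M via λ: add A.
From A via λ: add K.
From K via λ: add C.
No new states can be added; the closed set is {A, B, C, D, E, J, K, L, M}.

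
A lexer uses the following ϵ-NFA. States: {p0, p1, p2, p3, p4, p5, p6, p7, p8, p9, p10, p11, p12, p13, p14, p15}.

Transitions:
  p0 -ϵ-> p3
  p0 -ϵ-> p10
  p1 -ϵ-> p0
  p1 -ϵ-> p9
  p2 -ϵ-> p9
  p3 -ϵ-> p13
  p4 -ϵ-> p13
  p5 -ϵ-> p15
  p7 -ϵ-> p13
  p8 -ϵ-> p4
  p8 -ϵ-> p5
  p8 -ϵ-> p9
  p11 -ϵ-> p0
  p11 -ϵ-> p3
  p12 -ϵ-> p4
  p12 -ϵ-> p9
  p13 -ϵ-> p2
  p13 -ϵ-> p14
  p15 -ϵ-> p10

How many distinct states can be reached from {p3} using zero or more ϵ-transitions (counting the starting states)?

Start with {p3}.
From p3 via ϵ: add p13.
From p13 via ϵ: add p2, p14.
From p2 via ϵ: add p9.
ϵ-closure = {p2, p3, p9, p13, p14}, which has 5 states.

5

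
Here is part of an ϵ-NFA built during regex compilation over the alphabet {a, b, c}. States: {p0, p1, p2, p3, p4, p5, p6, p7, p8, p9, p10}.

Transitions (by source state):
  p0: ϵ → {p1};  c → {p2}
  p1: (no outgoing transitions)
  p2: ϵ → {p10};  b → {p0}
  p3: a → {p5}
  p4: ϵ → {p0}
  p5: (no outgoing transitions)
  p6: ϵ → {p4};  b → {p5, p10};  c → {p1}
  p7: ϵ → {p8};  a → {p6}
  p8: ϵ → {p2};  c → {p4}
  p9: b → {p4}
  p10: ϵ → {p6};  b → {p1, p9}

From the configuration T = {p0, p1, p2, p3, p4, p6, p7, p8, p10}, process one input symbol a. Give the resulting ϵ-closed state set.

p3 on a → {p5}.
p7 on a → {p6}.
No a-transition from p0, p1, p2, p4, p6, p8, p10.
Union after reading a: {p5, p6}.
Now take the ϵ-closure:
From p6 via ϵ: add p4.
From p4 via ϵ: add p0.
From p0 via ϵ: add p1.
No new states can be added; the closed set is {p0, p1, p4, p5, p6}.

{p0, p1, p4, p5, p6}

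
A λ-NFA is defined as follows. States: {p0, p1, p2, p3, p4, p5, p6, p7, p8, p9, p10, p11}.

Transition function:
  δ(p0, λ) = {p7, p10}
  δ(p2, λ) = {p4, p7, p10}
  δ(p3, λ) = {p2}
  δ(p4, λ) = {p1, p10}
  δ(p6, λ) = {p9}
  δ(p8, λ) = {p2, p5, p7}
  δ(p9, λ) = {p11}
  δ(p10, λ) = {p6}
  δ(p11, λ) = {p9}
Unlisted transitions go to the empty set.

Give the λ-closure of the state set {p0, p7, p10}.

Start with {p0, p7, p10}.
From p10 via λ: add p6.
From p6 via λ: add p9.
From p9 via λ: add p11.
No new states can be added; the closed set is {p0, p6, p7, p9, p10, p11}.

{p0, p6, p7, p9, p10, p11}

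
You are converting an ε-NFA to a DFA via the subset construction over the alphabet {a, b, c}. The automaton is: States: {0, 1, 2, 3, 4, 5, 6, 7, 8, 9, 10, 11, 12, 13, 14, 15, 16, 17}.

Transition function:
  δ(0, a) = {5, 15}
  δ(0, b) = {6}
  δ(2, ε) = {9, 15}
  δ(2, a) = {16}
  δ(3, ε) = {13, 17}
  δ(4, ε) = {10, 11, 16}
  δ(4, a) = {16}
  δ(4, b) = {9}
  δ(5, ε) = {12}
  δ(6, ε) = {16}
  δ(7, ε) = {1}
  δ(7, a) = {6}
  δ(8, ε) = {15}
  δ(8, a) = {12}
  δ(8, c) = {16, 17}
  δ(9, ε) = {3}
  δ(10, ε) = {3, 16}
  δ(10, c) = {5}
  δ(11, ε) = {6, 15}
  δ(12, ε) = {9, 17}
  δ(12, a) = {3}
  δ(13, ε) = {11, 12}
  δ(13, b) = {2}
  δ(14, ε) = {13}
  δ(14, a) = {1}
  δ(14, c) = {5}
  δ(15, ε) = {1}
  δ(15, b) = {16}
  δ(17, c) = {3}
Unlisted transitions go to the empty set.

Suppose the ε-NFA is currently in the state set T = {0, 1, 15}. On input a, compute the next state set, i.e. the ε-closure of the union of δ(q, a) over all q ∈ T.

{1, 3, 5, 6, 9, 11, 12, 13, 15, 16, 17}

0 on a → {5, 15}.
No a-transition from 1, 15.
Union after reading a: {5, 15}.
Now take the ε-closure:
From 5 via ε: add 12.
From 15 via ε: add 1.
From 12 via ε: add 9, 17.
From 9 via ε: add 3.
From 3 via ε: add 13.
From 13 via ε: add 11.
From 11 via ε: add 6.
From 6 via ε: add 16.
No new states can be added; the closed set is {1, 3, 5, 6, 9, 11, 12, 13, 15, 16, 17}.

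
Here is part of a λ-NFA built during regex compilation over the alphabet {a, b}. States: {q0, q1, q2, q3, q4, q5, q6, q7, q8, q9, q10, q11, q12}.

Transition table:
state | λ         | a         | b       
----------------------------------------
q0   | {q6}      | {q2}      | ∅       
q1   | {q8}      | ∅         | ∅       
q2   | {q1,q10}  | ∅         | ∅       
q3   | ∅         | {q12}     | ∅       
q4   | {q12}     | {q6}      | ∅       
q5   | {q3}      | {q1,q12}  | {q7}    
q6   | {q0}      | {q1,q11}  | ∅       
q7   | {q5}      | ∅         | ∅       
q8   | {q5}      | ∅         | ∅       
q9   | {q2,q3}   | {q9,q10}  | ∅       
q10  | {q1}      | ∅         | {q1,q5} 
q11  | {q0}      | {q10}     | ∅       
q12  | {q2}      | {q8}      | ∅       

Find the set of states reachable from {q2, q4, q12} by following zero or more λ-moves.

Start with {q2, q4, q12}.
From q2 via λ: add q1, q10.
From q1 via λ: add q8.
From q8 via λ: add q5.
From q5 via λ: add q3.
No new states can be added; the closed set is {q1, q2, q3, q4, q5, q8, q10, q12}.

{q1, q2, q3, q4, q5, q8, q10, q12}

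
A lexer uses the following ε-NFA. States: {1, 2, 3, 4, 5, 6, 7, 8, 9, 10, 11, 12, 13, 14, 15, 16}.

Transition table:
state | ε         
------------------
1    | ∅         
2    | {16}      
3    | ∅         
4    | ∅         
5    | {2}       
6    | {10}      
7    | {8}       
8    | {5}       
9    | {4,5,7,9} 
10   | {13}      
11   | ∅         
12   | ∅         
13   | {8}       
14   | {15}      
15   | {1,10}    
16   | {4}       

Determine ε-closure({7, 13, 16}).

Start with {7, 13, 16}.
From 7 via ε: add 8.
From 16 via ε: add 4.
From 8 via ε: add 5.
From 5 via ε: add 2.
No new states can be added; the closed set is {2, 4, 5, 7, 8, 13, 16}.

{2, 4, 5, 7, 8, 13, 16}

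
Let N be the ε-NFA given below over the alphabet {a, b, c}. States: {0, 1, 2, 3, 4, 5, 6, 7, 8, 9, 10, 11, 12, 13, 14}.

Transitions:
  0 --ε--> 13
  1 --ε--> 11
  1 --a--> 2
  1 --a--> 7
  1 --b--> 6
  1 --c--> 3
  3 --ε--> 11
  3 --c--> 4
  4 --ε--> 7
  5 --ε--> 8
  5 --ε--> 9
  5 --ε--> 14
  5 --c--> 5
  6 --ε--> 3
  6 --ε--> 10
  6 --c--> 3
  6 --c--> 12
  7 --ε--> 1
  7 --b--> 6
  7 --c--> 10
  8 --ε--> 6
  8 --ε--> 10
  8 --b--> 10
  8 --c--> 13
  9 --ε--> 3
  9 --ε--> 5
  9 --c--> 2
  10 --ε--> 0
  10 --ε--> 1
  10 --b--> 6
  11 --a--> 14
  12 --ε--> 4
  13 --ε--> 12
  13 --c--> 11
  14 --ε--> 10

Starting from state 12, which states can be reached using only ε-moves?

Start with {12}.
From 12 via ε: add 4.
From 4 via ε: add 7.
From 7 via ε: add 1.
From 1 via ε: add 11.
No new states can be added; the closed set is {1, 4, 7, 11, 12}.

{1, 4, 7, 11, 12}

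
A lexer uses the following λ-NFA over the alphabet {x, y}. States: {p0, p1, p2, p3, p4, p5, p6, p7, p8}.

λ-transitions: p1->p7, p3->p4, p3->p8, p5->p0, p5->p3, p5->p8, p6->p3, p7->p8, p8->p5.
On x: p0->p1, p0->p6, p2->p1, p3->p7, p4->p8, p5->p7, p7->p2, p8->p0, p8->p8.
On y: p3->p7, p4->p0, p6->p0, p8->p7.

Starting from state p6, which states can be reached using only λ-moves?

{p0, p3, p4, p5, p6, p8}

Start with {p6}.
From p6 via λ: add p3.
From p3 via λ: add p4, p8.
From p8 via λ: add p5.
From p5 via λ: add p0.
No new states can be added; the closed set is {p0, p3, p4, p5, p6, p8}.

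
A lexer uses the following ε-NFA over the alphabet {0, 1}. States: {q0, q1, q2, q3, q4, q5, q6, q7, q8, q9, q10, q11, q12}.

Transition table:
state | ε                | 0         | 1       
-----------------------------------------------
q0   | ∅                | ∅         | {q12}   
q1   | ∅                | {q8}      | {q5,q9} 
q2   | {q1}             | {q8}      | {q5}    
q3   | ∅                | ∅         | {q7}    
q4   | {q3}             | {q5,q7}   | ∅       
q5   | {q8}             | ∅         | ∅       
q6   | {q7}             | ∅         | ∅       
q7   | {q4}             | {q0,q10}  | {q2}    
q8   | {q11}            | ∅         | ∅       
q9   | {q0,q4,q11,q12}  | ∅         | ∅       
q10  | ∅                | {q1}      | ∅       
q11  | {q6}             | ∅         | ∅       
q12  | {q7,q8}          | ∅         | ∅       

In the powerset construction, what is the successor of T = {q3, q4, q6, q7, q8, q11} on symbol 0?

q4 on 0 → {q5, q7}.
q7 on 0 → {q0, q10}.
No 0-transition from q3, q6, q8, q11.
Union after reading 0: {q0, q5, q7, q10}.
Now take the ε-closure:
From q5 via ε: add q8.
From q7 via ε: add q4.
From q4 via ε: add q3.
From q8 via ε: add q11.
From q11 via ε: add q6.
No new states can be added; the closed set is {q0, q3, q4, q5, q6, q7, q8, q10, q11}.

{q0, q3, q4, q5, q6, q7, q8, q10, q11}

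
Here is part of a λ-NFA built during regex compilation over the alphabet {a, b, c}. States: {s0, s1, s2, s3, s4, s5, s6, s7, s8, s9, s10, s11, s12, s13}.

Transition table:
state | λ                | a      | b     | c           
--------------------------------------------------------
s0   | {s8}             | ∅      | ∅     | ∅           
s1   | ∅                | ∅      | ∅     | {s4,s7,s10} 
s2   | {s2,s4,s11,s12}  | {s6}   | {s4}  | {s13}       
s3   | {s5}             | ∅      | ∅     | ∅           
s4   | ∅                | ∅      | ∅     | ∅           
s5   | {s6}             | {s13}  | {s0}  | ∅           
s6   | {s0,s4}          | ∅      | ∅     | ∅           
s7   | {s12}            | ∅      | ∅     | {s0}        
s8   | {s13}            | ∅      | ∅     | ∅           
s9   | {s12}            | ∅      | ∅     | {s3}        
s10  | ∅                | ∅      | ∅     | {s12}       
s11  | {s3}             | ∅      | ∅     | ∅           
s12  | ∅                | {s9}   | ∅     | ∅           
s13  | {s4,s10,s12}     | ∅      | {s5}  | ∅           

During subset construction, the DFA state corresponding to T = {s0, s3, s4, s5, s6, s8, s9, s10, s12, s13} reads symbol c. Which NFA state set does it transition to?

s9 on c → {s3}.
s10 on c → {s12}.
No c-transition from s0, s3, s4, s5, s6, s8, s12, s13.
Union after reading c: {s3, s12}.
Now take the λ-closure:
From s3 via λ: add s5.
From s5 via λ: add s6.
From s6 via λ: add s0, s4.
From s0 via λ: add s8.
From s8 via λ: add s13.
From s13 via λ: add s10.
No new states can be added; the closed set is {s0, s3, s4, s5, s6, s8, s10, s12, s13}.

{s0, s3, s4, s5, s6, s8, s10, s12, s13}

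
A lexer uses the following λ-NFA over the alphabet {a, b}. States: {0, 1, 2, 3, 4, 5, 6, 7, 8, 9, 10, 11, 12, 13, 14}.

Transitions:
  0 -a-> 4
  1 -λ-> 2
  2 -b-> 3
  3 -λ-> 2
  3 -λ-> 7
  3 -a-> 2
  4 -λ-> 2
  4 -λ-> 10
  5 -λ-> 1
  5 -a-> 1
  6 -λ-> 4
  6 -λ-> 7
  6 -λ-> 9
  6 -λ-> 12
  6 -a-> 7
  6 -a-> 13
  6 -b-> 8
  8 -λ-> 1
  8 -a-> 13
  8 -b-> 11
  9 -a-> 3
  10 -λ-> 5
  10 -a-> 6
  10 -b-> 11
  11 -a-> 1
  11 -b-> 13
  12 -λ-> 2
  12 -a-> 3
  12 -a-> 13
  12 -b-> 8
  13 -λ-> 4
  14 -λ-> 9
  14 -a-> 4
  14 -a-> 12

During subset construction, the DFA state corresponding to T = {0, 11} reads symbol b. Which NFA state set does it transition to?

{1, 2, 4, 5, 10, 13}

11 on b → {13}.
No b-transition from 0.
Union after reading b: {13}.
Now take the λ-closure:
From 13 via λ: add 4.
From 4 via λ: add 2, 10.
From 10 via λ: add 5.
From 5 via λ: add 1.
No new states can be added; the closed set is {1, 2, 4, 5, 10, 13}.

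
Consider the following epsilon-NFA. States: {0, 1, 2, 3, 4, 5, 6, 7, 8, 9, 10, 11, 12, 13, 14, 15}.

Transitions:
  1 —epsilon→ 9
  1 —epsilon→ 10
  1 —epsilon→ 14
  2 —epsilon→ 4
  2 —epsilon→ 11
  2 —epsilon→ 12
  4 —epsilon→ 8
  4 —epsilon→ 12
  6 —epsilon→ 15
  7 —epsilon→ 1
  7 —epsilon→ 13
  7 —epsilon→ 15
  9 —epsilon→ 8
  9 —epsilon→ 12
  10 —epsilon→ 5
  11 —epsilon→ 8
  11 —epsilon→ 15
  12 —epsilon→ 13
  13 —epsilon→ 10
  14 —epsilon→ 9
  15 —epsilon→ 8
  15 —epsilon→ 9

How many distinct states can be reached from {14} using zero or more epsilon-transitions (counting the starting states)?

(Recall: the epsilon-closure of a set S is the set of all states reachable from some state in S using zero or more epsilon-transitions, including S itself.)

7

Start with {14}.
From 14 via epsilon: add 9.
From 9 via epsilon: add 8, 12.
From 12 via epsilon: add 13.
From 13 via epsilon: add 10.
From 10 via epsilon: add 5.
epsilon-closure = {5, 8, 9, 10, 12, 13, 14}, which has 7 states.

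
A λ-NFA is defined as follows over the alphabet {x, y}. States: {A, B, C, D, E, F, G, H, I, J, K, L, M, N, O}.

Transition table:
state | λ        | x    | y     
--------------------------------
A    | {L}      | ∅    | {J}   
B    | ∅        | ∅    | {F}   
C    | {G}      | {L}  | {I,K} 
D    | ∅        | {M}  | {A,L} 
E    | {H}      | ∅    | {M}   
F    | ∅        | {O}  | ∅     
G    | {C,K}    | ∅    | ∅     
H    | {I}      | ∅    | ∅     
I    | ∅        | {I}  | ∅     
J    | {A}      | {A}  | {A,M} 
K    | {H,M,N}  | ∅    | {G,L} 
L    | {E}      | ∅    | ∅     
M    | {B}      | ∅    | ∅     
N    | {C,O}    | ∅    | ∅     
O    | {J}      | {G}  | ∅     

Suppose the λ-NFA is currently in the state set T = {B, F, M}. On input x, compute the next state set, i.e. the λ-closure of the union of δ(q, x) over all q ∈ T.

F on x → {O}.
No x-transition from B, M.
Union after reading x: {O}.
Now take the λ-closure:
From O via λ: add J.
From J via λ: add A.
From A via λ: add L.
From L via λ: add E.
From E via λ: add H.
From H via λ: add I.
No new states can be added; the closed set is {A, E, H, I, J, L, O}.

{A, E, H, I, J, L, O}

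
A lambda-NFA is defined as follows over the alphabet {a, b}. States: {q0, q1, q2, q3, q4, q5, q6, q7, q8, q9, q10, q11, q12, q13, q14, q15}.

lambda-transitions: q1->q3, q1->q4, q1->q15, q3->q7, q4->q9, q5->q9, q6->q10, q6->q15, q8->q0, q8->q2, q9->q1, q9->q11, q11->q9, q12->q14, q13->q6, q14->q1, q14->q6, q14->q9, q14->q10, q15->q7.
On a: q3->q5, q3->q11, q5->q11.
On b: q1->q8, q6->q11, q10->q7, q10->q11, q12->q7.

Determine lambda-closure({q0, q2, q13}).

{q0, q2, q6, q7, q10, q13, q15}

Start with {q0, q2, q13}.
From q13 via lambda: add q6.
From q6 via lambda: add q10, q15.
From q15 via lambda: add q7.
No new states can be added; the closed set is {q0, q2, q6, q7, q10, q13, q15}.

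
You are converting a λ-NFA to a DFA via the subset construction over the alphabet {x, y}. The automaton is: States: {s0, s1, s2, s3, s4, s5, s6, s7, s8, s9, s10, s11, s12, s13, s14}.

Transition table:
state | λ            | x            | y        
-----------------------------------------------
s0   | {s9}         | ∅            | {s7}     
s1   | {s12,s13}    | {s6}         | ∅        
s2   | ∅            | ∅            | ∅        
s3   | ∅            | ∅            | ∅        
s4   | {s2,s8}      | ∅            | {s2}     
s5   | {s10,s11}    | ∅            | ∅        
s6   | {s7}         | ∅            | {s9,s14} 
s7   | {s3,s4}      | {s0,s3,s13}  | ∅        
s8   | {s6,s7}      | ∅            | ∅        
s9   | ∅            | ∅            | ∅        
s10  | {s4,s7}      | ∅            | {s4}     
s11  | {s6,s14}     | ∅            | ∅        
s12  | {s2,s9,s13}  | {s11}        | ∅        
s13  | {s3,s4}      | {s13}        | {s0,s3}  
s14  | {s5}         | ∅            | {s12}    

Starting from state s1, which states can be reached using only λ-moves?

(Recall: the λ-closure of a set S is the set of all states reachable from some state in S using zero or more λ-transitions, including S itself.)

Start with {s1}.
From s1 via λ: add s12, s13.
From s12 via λ: add s2, s9.
From s13 via λ: add s3, s4.
From s4 via λ: add s8.
From s8 via λ: add s6, s7.
No new states can be added; the closed set is {s1, s2, s3, s4, s6, s7, s8, s9, s12, s13}.

{s1, s2, s3, s4, s6, s7, s8, s9, s12, s13}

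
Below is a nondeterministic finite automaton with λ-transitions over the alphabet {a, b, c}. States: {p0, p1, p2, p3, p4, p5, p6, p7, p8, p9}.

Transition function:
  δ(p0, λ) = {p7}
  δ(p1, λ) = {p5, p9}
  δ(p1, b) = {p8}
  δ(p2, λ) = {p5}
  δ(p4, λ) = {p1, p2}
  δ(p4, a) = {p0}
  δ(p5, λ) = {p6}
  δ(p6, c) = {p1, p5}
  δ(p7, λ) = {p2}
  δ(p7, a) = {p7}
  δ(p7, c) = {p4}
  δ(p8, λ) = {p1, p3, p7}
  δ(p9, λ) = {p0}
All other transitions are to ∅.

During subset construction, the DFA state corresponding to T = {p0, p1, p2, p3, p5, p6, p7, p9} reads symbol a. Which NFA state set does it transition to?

p7 on a → {p7}.
No a-transition from p0, p1, p2, p3, p5, p6, p9.
Union after reading a: {p7}.
Now take the λ-closure:
From p7 via λ: add p2.
From p2 via λ: add p5.
From p5 via λ: add p6.
No new states can be added; the closed set is {p2, p5, p6, p7}.

{p2, p5, p6, p7}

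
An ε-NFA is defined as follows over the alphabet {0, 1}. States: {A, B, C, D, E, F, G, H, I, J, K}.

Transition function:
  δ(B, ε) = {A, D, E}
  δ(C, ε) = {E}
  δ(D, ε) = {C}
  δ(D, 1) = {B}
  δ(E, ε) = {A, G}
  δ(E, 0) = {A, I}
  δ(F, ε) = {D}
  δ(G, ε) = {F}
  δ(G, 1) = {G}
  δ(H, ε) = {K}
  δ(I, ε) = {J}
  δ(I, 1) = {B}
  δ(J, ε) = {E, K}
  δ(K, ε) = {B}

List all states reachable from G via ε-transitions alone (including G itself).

{A, C, D, E, F, G}

Start with {G}.
From G via ε: add F.
From F via ε: add D.
From D via ε: add C.
From C via ε: add E.
From E via ε: add A.
No new states can be added; the closed set is {A, C, D, E, F, G}.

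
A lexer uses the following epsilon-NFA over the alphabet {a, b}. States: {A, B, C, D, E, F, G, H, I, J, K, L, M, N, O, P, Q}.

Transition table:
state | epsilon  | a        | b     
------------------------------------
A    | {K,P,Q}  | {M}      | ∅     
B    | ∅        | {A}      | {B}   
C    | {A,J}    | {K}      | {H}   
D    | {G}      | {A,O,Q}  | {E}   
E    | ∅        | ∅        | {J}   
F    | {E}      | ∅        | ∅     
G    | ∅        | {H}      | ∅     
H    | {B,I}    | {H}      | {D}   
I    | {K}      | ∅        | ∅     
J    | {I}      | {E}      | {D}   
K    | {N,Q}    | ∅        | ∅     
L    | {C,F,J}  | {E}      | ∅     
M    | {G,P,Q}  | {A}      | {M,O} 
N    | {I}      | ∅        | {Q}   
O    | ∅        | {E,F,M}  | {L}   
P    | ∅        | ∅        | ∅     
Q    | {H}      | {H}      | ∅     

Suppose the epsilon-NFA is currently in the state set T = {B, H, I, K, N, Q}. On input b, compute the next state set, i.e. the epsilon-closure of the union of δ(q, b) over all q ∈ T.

B on b → {B}.
H on b → {D}.
N on b → {Q}.
No b-transition from I, K, Q.
Union after reading b: {B, D, Q}.
Now take the epsilon-closure:
From D via epsilon: add G.
From Q via epsilon: add H.
From H via epsilon: add I.
From I via epsilon: add K.
From K via epsilon: add N.
No new states can be added; the closed set is {B, D, G, H, I, K, N, Q}.

{B, D, G, H, I, K, N, Q}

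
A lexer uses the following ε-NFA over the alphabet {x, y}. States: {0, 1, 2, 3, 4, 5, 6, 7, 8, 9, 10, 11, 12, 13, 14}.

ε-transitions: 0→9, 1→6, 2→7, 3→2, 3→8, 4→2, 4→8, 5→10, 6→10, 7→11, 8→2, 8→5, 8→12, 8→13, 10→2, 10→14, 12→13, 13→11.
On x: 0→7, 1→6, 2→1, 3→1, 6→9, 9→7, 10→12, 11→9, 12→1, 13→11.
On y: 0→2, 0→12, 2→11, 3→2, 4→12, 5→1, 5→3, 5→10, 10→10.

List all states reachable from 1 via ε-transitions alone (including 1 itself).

Start with {1}.
From 1 via ε: add 6.
From 6 via ε: add 10.
From 10 via ε: add 2, 14.
From 2 via ε: add 7.
From 7 via ε: add 11.
No new states can be added; the closed set is {1, 2, 6, 7, 10, 11, 14}.

{1, 2, 6, 7, 10, 11, 14}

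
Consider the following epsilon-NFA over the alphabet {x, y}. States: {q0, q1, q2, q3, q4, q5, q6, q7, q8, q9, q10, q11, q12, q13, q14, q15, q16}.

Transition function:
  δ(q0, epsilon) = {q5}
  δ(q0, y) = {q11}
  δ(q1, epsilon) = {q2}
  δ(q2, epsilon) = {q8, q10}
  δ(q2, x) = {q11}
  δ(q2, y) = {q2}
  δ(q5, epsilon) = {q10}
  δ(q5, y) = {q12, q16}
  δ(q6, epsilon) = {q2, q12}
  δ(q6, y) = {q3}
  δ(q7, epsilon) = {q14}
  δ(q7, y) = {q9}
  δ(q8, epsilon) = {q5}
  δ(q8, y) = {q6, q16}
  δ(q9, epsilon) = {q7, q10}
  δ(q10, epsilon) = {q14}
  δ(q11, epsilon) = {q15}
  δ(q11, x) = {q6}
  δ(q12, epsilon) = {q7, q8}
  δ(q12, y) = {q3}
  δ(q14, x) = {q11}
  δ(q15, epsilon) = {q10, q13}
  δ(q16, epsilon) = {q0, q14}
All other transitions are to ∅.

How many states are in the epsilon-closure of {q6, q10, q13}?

Start with {q6, q10, q13}.
From q6 via epsilon: add q2, q12.
From q10 via epsilon: add q14.
From q2 via epsilon: add q8.
From q12 via epsilon: add q7.
From q8 via epsilon: add q5.
epsilon-closure = {q2, q5, q6, q7, q8, q10, q12, q13, q14}, which has 9 states.

9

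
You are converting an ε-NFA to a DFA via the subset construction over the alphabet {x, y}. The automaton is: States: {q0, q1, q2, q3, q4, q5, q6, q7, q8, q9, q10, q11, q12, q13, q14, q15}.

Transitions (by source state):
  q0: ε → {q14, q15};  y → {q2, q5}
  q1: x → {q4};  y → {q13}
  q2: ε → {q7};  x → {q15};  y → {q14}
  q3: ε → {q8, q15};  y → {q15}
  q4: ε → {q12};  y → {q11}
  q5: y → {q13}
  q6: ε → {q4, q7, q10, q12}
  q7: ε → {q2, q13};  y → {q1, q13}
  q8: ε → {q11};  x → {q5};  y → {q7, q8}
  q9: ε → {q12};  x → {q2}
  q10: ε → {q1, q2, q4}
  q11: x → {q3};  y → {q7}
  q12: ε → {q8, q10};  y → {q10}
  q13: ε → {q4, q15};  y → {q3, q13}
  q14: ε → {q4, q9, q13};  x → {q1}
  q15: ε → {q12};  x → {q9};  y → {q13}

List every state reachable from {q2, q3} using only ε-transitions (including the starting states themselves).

{q1, q2, q3, q4, q7, q8, q10, q11, q12, q13, q15}

Start with {q2, q3}.
From q2 via ε: add q7.
From q3 via ε: add q8, q15.
From q7 via ε: add q13.
From q8 via ε: add q11.
From q15 via ε: add q12.
From q12 via ε: add q10.
From q13 via ε: add q4.
From q10 via ε: add q1.
No new states can be added; the closed set is {q1, q2, q3, q4, q7, q8, q10, q11, q12, q13, q15}.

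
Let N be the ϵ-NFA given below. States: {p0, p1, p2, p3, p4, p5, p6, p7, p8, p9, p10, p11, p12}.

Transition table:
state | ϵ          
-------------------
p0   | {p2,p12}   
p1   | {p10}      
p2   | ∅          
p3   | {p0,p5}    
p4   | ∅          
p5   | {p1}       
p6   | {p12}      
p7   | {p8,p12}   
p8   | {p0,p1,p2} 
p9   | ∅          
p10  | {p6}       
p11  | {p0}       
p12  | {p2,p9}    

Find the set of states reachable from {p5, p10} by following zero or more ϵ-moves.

{p1, p2, p5, p6, p9, p10, p12}

Start with {p5, p10}.
From p5 via ϵ: add p1.
From p10 via ϵ: add p6.
From p6 via ϵ: add p12.
From p12 via ϵ: add p2, p9.
No new states can be added; the closed set is {p1, p2, p5, p6, p9, p10, p12}.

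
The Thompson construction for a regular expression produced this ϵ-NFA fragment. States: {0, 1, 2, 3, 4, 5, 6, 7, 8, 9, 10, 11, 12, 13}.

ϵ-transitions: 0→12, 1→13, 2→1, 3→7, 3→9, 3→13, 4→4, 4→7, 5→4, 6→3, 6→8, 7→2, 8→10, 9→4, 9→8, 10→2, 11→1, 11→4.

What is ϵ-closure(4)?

Start with {4}.
From 4 via ϵ: add 7.
From 7 via ϵ: add 2.
From 2 via ϵ: add 1.
From 1 via ϵ: add 13.
No new states can be added; the closed set is {1, 2, 4, 7, 13}.

{1, 2, 4, 7, 13}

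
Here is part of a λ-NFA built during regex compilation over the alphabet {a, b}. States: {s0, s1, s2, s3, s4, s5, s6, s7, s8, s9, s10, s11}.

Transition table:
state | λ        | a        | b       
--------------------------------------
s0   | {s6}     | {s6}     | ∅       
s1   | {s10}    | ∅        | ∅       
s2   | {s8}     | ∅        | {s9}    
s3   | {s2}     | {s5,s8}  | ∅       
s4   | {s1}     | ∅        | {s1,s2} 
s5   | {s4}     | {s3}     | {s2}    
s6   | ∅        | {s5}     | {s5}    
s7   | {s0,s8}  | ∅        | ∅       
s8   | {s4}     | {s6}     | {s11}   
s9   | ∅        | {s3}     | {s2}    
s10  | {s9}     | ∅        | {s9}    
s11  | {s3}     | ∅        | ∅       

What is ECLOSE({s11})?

{s1, s2, s3, s4, s8, s9, s10, s11}

Start with {s11}.
From s11 via λ: add s3.
From s3 via λ: add s2.
From s2 via λ: add s8.
From s8 via λ: add s4.
From s4 via λ: add s1.
From s1 via λ: add s10.
From s10 via λ: add s9.
No new states can be added; the closed set is {s1, s2, s3, s4, s8, s9, s10, s11}.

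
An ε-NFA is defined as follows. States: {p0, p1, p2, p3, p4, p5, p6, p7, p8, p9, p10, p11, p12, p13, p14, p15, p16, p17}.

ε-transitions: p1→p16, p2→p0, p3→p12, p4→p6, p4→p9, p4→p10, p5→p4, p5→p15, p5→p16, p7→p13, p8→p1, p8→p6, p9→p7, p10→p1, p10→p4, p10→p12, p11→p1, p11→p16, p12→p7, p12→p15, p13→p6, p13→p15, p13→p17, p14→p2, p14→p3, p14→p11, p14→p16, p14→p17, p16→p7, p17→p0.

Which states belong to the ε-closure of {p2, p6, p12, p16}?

{p0, p2, p6, p7, p12, p13, p15, p16, p17}

Start with {p2, p6, p12, p16}.
From p2 via ε: add p0.
From p12 via ε: add p7, p15.
From p7 via ε: add p13.
From p13 via ε: add p17.
No new states can be added; the closed set is {p0, p2, p6, p7, p12, p13, p15, p16, p17}.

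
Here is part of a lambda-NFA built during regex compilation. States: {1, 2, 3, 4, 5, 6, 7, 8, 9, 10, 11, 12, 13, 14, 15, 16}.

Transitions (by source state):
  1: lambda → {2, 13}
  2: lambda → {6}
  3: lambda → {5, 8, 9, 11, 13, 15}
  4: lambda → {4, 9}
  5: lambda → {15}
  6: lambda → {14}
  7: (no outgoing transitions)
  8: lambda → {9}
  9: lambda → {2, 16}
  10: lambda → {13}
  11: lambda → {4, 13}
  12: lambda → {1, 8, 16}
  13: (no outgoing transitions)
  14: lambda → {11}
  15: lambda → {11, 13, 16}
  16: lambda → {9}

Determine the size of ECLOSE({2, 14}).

Start with {2, 14}.
From 2 via lambda: add 6.
From 14 via lambda: add 11.
From 11 via lambda: add 4, 13.
From 4 via lambda: add 9.
From 9 via lambda: add 16.
lambda-closure = {2, 4, 6, 9, 11, 13, 14, 16}, which has 8 states.

8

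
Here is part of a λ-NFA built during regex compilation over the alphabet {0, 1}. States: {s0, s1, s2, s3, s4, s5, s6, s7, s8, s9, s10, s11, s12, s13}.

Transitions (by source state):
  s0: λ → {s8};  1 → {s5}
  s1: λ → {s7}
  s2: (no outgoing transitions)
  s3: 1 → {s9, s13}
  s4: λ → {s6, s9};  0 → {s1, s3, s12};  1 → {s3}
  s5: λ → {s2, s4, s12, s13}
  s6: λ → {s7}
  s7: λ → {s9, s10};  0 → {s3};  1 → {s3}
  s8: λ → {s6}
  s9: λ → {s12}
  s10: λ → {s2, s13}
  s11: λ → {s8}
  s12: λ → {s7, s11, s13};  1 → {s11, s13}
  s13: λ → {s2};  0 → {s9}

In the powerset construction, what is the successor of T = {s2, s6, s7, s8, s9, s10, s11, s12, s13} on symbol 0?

{s2, s3, s6, s7, s8, s9, s10, s11, s12, s13}

s7 on 0 → {s3}.
s13 on 0 → {s9}.
No 0-transition from s2, s6, s8, s9, s10, s11, s12.
Union after reading 0: {s3, s9}.
Now take the λ-closure:
From s9 via λ: add s12.
From s12 via λ: add s7, s11, s13.
From s7 via λ: add s10.
From s11 via λ: add s8.
From s13 via λ: add s2.
From s8 via λ: add s6.
No new states can be added; the closed set is {s2, s3, s6, s7, s8, s9, s10, s11, s12, s13}.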